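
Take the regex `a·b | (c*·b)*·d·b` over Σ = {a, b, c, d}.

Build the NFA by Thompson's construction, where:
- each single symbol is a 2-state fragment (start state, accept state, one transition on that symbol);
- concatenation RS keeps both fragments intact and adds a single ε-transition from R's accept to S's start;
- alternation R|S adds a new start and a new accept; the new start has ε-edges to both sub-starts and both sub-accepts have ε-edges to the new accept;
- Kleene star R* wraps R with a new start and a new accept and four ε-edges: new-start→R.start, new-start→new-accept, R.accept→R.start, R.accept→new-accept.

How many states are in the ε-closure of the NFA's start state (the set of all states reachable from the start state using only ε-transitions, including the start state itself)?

Let C(F) = |ε-closure(F.start)| within fragment F, and note whether F accepts ε. Symbol fragments have C = 1 and do not accept ε. Then:
  a·b → same as the first factor's closure: C = 1
  c* → C = 1 (new start) + 1 (body) + 1 (new accept) = 3
  c*·b → C = 3 + 1 = 4 (closure spills across the concat boundary because the left factor accepts ε)
  (c*·b)* → new start has ε-edges to the inner start and to the new accept, so C = 2 + 4 = 6
  (c*·b)*·d·b → the left operand accepts ε, so the closure extends into the next operand (via the concat ε-link); C = 6 + 1 = 7
  a·b | (c*·b)*·d·b → C = 1 + 1 + 7 = 9 (the new accept is not ε-reachable since no branch accepts ε)

9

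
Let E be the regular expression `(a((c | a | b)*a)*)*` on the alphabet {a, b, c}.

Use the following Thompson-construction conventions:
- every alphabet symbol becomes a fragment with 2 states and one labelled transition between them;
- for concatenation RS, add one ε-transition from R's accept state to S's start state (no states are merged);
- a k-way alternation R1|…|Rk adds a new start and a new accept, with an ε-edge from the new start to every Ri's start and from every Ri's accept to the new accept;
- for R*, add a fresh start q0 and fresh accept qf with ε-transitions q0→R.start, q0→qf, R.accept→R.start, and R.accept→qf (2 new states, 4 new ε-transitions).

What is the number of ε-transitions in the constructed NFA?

20

By structural recursion:
Each of the 5 symbol leaves contributes 0 ε-transitions.
  c | a | b : 6 ε-transitions
  (c | a | b)* : 10 ε-transitions
  (c | a | b)*a : 11 ε-transitions
  ((c | a | b)*a)* : 15 ε-transitions
  a((c | a | b)*a)* : 16 ε-transitions
  (a((c | a | b)*a)*)* : 20 ε-transitions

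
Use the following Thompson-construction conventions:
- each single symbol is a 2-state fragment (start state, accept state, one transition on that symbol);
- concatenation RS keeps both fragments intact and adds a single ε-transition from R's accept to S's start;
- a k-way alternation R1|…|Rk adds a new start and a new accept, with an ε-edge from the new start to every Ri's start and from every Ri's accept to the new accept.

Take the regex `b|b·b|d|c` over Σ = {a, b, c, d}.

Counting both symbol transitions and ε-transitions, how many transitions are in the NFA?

14

Building bottom-up:
Each of the 5 symbol leaves contributes 1 transition (1 symbol, 0 ε).
  b·b = 3 transitions (2 symbol, 1 ε)
  b|b·b|d|c = 14 transitions (5 symbol, 9 ε)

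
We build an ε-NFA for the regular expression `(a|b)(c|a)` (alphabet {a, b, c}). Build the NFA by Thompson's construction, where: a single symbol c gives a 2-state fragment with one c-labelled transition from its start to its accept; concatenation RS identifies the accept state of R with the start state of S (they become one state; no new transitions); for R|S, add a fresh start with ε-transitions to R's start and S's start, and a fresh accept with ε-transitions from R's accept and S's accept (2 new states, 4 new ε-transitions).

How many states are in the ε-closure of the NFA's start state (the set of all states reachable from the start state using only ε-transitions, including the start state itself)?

3

Compute the ε-closure size of each fragment's start state recursively; a symbol fragment's start has no outgoing ε-edge, so its closure is just itself (size 1).
  a|b — new start ε-reaches every alternative's start; none of them accept ε, so the new accept is not reached: C = 1 + 1 + 1 = 3
  c|a — new start ε-reaches every alternative's start; none of them accept ε, so the new accept is not reached: C = 1 + 1 + 1 = 3
  (a|b)(c|a) — same as the first factor's closure: C = 3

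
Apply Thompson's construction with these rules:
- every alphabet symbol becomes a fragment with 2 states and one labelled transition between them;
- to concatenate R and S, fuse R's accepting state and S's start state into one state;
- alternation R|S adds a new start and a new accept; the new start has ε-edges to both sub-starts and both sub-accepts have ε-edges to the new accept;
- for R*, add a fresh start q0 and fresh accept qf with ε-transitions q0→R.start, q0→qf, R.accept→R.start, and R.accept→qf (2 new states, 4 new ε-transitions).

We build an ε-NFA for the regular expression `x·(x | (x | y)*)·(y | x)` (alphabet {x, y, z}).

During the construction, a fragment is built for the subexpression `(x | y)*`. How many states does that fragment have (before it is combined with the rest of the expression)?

Fragment for `(x | y)*`:
Each of the 2 symbol leaves contributes a 2-state fragment.
  x | y → 6 states
  (x | y)* → 8 states

8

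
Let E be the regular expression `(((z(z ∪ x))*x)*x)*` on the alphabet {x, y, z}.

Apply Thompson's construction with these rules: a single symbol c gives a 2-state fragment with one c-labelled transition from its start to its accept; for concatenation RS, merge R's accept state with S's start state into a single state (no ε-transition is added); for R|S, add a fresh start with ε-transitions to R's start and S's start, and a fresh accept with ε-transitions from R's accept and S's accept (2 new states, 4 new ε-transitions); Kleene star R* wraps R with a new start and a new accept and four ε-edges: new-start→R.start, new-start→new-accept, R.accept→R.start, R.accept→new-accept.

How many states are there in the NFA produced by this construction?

Per subexpression:
Each of the 5 symbol leaves contributes a 2-state fragment.
  z ∪ x — 6 states
  z(z ∪ x) — 7 states
  (z(z ∪ x))* — 9 states
  (z(z ∪ x))*x — 10 states
  ((z(z ∪ x))*x)* — 12 states
  ((z(z ∪ x))*x)*x — 13 states
  (((z(z ∪ x))*x)*x)* — 15 states

15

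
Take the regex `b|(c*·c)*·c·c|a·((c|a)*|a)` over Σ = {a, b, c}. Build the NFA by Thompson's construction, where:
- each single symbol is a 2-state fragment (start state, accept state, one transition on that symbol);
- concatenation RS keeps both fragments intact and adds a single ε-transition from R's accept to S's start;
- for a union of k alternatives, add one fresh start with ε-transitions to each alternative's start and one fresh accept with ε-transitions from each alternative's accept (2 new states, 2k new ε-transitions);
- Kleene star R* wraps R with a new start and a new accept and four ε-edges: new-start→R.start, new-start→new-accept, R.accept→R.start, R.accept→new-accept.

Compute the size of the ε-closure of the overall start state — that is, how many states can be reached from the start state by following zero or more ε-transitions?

Compute the ε-closure size of each fragment's start state recursively; a symbol fragment's start has no outgoing ε-edge, so its closure is just itself (size 1).
  c* : the star's fresh start ε-reaches both the body's start and the fresh accept: |closure| = 2 + 1 = 3
  c*·c : |closure| = 3 + 1 = 4 (closure spills across the concat boundary because the left factor accepts ε)
  (c*·c)* : the star's fresh start ε-reaches both the body's start and the fresh accept: |closure| = 2 + 4 = 6
  (c*·c)*·c·c : |closure| = 6 + 1 = 7 (closure spills across the concat boundary because the left factor accepts ε)
  c|a : new start ε-reaches every alternative's start; none of them accept ε, so the new accept is not reached: |closure| = 1 + 1 + 1 = 3
  (c|a)* : the star's fresh start ε-reaches both the body's start and the fresh accept: |closure| = 2 + 3 = 5
  (c|a)*|a : new start ε-reaches every alternative's start; at least one alternative accepts ε, so the union's new accept is reached too: |closure| = 1 + 5 + 1 + 1 = 8
  a·((c|a)*|a) : |closure| equals the left operand's closure size = 1 (its accept is not ε-reachable, so the closure stops there)
  b|(c*·c)*·c·c|a·((c|a)*|a) : new start ε-reaches every alternative's start; none of them accept ε, so the new accept is not reached: |closure| = 1 + 1 + 7 + 1 = 10

10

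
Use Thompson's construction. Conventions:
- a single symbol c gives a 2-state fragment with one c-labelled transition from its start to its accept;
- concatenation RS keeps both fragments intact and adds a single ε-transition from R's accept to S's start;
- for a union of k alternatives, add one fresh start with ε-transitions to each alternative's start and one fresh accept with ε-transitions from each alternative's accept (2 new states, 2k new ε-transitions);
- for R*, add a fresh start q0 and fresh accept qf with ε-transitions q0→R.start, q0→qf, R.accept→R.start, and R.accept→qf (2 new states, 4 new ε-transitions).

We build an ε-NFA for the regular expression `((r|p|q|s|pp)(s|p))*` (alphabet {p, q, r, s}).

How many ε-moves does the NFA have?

20

Bottom-up over the parse tree:
Each of the 8 symbol leaves contributes 0 ε-transitions.
  pp = 1 ε-transition
  r|p|q|s|pp = 11 ε-transitions
  s|p = 4 ε-transitions
  (r|p|q|s|pp)(s|p) = 16 ε-transitions
  ((r|p|q|s|pp)(s|p))* = 20 ε-transitions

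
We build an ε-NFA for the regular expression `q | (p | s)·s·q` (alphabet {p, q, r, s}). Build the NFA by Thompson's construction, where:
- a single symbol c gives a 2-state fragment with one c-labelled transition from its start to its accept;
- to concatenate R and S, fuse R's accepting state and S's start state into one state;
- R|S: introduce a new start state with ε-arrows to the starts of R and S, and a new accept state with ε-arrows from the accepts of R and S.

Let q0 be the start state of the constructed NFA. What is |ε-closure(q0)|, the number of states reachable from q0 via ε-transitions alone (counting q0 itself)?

Work bottom-up. For each fragment F, track |ε-closure(F.start)| and whether F's accept lies in that closure (i.e. whether F accepts ε). A single-symbol fragment has closure size 1 and does not accept ε.
  p | s : C = 1 + 1 + 1 = 3 (the new accept is not ε-reachable since no branch accepts ε)
  (p | s)·s·q : C equals the left operand's closure size = 3 (its accept is not ε-reachable, so the closure stops there)
  q | (p | s)·s·q : new start ε-reaches every alternative's start; none of them accept ε, so the new accept is not reached: C = 1 + 1 + 3 = 5

5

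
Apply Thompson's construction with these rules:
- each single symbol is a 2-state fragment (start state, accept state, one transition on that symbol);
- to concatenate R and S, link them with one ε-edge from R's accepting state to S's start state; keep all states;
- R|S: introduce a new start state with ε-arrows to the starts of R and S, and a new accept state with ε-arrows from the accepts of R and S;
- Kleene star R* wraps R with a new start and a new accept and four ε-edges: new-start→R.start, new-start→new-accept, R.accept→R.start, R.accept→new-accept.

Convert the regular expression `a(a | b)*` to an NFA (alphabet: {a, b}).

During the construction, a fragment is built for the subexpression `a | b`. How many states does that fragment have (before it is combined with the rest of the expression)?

6

Fragment for `a | b`:
Each of the 2 symbol leaves contributes a 2-state fragment.
  a | b : 6 states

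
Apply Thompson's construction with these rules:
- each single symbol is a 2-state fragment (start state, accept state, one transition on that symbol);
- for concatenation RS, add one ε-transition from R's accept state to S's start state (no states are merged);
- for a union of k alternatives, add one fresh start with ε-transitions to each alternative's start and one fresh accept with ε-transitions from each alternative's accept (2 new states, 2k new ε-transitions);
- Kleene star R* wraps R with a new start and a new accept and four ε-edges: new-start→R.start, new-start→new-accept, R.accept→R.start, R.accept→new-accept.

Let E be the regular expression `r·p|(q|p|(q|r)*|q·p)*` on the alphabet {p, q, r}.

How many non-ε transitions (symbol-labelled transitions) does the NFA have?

Bottom-up over the parse tree:
Each of the 8 symbol leaves contributes exactly 1 symbol transition.
  r·p — 2 symbol transitions
  q|r — 2 symbol transitions
  (q|r)* — 2 symbol transitions
  q·p — 2 symbol transitions
  q|p|(q|r)*|q·p — 6 symbol transitions
  (q|p|(q|r)*|q·p)* — 6 symbol transitions
  r·p|(q|p|(q|r)*|q·p)* — 8 symbol transitions

8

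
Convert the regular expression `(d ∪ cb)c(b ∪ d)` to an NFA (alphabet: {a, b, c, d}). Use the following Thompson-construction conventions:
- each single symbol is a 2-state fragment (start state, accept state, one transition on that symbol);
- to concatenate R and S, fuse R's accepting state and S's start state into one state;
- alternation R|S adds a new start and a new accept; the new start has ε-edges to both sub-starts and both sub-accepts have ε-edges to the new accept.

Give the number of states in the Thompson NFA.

Recursing over subexpressions:
Each of the 6 symbol leaves contributes a 2-state fragment.
  cb = 3 states
  d ∪ cb = 7 states
  b ∪ d = 6 states
  (d ∪ cb)c(b ∪ d) = 13 states

13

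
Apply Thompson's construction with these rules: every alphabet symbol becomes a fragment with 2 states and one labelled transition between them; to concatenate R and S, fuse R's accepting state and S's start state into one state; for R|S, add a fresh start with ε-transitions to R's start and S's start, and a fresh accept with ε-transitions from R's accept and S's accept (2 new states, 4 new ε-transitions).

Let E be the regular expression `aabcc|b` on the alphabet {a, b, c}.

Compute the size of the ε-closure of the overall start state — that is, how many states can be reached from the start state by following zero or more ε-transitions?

Let C(F) = |ε-closure(F.start)| within fragment F, and note whether F accepts ε. Symbol fragments have C = 1 and do not accept ε. Then:
  aabcc : |ε-closure| equals the left operand's closure size = 1 (its accept is not ε-reachable, so the closure stops there)
  aabcc|b : |ε-closure| = 1 + 1 + 1 = 3 (the new accept is not ε-reachable since no branch accepts ε)

3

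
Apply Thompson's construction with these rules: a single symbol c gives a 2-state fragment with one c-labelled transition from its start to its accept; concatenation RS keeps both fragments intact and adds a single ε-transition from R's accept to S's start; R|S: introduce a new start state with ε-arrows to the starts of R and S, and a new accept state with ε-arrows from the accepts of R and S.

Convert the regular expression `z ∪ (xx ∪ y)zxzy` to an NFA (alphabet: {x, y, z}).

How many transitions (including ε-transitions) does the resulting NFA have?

21

By structural recursion:
Each of the 8 symbol leaves contributes 1 transition (1 symbol, 0 ε).
  xx : 3 transitions (2 symbol, 1 ε)
  xx ∪ y : 8 transitions (3 symbol, 5 ε)
  (xx ∪ y)zxzy : 16 transitions (7 symbol, 9 ε)
  z ∪ (xx ∪ y)zxzy : 21 transitions (8 symbol, 13 ε)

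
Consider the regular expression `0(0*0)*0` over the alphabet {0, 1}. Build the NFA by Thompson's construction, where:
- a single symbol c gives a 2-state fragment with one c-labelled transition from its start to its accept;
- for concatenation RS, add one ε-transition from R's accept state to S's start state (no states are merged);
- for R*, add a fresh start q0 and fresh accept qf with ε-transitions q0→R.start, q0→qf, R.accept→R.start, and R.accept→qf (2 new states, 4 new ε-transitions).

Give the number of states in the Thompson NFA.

12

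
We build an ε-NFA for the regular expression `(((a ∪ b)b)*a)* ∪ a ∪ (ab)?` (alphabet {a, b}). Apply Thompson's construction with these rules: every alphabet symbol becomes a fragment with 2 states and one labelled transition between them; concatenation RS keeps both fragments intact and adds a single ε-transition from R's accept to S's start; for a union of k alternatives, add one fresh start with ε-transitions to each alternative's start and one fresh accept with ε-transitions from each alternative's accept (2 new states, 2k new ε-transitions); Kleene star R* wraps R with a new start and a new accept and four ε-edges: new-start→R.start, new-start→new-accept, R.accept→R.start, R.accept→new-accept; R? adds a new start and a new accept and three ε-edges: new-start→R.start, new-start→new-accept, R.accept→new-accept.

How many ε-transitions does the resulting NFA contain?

By structural recursion:
Each of the 7 symbol leaves contributes 0 ε-transitions.
  a ∪ b — 4 ε-transitions
  (a ∪ b)b — 5 ε-transitions
  ((a ∪ b)b)* — 9 ε-transitions
  ((a ∪ b)b)*a — 10 ε-transitions
  (((a ∪ b)b)*a)* — 14 ε-transitions
  ab — 1 ε-transition
  (ab)? — 4 ε-transitions
  (((a ∪ b)b)*a)* ∪ a ∪ (ab)? — 24 ε-transitions

24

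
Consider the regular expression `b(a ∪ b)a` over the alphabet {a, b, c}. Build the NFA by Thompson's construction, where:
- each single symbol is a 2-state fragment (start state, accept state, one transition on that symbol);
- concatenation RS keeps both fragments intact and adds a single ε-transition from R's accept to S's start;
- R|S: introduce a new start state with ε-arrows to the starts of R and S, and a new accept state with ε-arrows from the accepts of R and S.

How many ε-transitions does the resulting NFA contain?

6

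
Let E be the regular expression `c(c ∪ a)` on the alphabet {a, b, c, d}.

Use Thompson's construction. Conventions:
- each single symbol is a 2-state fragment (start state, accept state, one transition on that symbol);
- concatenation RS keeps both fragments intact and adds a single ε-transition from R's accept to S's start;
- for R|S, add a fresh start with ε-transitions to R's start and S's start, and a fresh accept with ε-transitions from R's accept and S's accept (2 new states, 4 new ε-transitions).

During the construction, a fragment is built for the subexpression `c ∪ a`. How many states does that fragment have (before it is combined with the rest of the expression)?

6

Fragment for `c ∪ a`:
Each of the 2 symbol leaves contributes a 2-state fragment.
  c ∪ a = 6 states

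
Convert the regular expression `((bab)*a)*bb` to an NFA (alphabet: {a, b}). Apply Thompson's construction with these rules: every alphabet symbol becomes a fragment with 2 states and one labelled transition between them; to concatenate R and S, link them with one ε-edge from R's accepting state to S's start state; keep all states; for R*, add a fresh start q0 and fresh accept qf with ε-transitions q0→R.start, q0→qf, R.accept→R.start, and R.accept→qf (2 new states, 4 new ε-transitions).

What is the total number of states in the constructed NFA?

Recursing over subexpressions:
Each of the 6 symbol leaves contributes a 2-state fragment.
  bab — 6 states
  (bab)* — 8 states
  (bab)*a — 10 states
  ((bab)*a)* — 12 states
  ((bab)*a)*bb — 16 states

16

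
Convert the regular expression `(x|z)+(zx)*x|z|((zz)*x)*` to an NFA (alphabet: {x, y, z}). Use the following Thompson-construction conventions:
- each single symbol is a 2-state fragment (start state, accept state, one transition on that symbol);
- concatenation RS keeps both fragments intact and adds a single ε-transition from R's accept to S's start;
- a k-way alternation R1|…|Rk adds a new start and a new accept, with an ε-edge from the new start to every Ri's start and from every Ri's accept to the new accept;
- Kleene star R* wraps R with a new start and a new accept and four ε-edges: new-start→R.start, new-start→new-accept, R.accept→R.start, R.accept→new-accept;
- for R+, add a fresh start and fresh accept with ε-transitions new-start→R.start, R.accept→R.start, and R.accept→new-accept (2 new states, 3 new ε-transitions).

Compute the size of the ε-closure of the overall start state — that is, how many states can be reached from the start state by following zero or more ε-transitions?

13

Let C(F) = |ε-closure(F.start)| within fragment F, and note whether F accepts ε. Symbol fragments have C = 1 and do not accept ε. Then:
  x|z : new start ε-reaches every alternative's start; none of them accept ε, so the new accept is not reached: C = 1 + 1 + 1 = 3
  (x|z)+ : new start ε-reaches only the body's start; the new accept needs a symbol first: C = 1 + 3 = 4
  zx : C equals the left operand's closure size = 1 (its accept is not ε-reachable, so the closure stops there)
  (zx)* : the star's fresh start ε-reaches both the body's start and the fresh accept: C = 2 + 1 = 3
  (x|z)+(zx)*x : C equals the left operand's closure size = 4 (its accept is not ε-reachable, so the closure stops there)
  zz : same as the first factor's closure: C = 1
  (zz)* : the star's fresh start ε-reaches both the body's start and the fresh accept: C = 2 + 1 = 3
  (zz)*x : C = 3 + 1 = 4 (closure spills across the concat boundary because the left factor accepts ε)
  ((zz)*x)* : C = 1 (new start) + 4 (body) + 1 (new accept) = 6
  (x|z)+(zx)*x|z|((zz)*x)* : new start ε-reaches every alternative's start; at least one alternative accepts ε, so the union's new accept is reached too: C = 1 + 4 + 1 + 6 + 1 = 13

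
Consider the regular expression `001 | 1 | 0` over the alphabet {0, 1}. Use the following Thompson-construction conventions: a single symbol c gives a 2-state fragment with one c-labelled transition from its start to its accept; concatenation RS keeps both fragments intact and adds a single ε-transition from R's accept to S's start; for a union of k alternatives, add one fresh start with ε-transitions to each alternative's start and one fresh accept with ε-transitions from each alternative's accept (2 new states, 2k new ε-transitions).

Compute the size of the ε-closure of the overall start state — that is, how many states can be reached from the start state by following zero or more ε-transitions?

4

Let C(F) = |ε-closure(F.start)| within fragment F, and note whether F accepts ε. Symbol fragments have C = 1 and do not accept ε. Then:
  001 : C equals the left operand's closure size = 1 (its accept is not ε-reachable, so the closure stops there)
  001 | 1 | 0 : C = 1 + 1 + 1 + 1 = 4 (the new accept is not ε-reachable since no branch accepts ε)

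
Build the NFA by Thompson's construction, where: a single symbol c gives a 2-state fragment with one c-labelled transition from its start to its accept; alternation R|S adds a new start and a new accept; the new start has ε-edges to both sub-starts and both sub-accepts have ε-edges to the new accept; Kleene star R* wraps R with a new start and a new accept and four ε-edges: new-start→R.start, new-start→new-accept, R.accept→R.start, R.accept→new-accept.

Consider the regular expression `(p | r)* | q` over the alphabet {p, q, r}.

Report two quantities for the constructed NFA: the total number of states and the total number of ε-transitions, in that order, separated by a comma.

Recursing over subexpressions:
Each of the 3 symbol leaves contributes 2 states and 0 ε-transitions.
  p | r : 6 states, 4 ε-transitions
  (p | r)* : 8 states, 8 ε-transitions
  (p | r)* | q : 12 states, 12 ε-transitions

12, 12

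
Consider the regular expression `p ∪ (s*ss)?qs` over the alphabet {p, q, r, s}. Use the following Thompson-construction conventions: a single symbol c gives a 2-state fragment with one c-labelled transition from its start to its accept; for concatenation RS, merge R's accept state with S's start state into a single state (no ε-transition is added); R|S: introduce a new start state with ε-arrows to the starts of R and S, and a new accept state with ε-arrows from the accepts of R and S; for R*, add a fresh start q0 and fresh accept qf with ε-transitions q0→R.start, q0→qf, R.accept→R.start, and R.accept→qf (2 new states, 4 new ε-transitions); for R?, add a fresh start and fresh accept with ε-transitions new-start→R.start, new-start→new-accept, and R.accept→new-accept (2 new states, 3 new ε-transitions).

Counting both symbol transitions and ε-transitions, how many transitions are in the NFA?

17

Recursing over subexpressions:
Each of the 6 symbol leaves contributes 1 transition (1 symbol, 0 ε).
  s* — 5 transitions (1 symbol, 4 ε)
  s*ss — 7 transitions (3 symbol, 4 ε)
  (s*ss)? — 10 transitions (3 symbol, 7 ε)
  (s*ss)?qs — 12 transitions (5 symbol, 7 ε)
  p ∪ (s*ss)?qs — 17 transitions (6 symbol, 11 ε)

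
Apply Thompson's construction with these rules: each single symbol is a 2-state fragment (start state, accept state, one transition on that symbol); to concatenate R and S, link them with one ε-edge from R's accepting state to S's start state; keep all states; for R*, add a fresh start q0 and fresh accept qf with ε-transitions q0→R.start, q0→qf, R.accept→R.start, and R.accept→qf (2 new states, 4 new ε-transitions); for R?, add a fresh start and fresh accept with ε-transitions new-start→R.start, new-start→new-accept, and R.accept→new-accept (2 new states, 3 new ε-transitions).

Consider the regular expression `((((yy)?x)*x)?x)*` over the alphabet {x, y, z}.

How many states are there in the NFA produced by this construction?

Per subexpression:
Each of the 5 symbol leaves contributes a 2-state fragment.
  yy — 4 states
  (yy)? — 6 states
  (yy)?x — 8 states
  ((yy)?x)* — 10 states
  ((yy)?x)*x — 12 states
  (((yy)?x)*x)? — 14 states
  (((yy)?x)*x)?x — 16 states
  ((((yy)?x)*x)?x)* — 18 states

18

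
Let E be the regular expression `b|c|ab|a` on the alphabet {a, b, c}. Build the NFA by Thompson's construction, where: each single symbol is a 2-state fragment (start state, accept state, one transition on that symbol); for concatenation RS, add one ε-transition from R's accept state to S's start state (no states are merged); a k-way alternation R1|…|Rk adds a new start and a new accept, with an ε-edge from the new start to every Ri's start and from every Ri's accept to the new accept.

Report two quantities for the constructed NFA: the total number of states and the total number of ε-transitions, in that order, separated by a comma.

Per subexpression:
Each of the 5 symbol leaves contributes 2 states and 0 ε-transitions.
  ab → 4 states, 1 ε-transition
  b|c|ab|a → 12 states, 9 ε-transitions

12, 9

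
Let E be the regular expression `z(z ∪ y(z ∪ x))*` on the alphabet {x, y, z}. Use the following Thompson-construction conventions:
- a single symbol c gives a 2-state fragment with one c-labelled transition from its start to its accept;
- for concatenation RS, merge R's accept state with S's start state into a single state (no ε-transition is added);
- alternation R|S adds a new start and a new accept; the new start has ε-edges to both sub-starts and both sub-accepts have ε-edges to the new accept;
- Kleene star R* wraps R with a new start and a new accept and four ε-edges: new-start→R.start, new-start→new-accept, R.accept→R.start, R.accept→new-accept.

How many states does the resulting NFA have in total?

Per subexpression:
Each of the 5 symbol leaves contributes a 2-state fragment.
  z ∪ x — 6 states
  y(z ∪ x) — 7 states
  z ∪ y(z ∪ x) — 11 states
  (z ∪ y(z ∪ x))* — 13 states
  z(z ∪ y(z ∪ x))* — 14 states

14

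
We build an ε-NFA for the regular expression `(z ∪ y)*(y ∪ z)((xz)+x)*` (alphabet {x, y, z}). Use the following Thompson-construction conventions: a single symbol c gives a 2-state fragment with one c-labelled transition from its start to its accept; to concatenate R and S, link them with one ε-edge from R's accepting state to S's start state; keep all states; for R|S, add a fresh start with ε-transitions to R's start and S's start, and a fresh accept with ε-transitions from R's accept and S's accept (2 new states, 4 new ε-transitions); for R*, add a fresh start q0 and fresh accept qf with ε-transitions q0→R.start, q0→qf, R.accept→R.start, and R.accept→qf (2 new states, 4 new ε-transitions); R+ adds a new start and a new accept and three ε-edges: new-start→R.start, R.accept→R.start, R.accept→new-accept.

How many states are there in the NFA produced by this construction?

24

By structural recursion:
Each of the 7 symbol leaves contributes a 2-state fragment.
  z ∪ y — 6 states
  (z ∪ y)* — 8 states
  y ∪ z — 6 states
  xz — 4 states
  (xz)+ — 6 states
  (xz)+x — 8 states
  ((xz)+x)* — 10 states
  (z ∪ y)*(y ∪ z)((xz)+x)* — 24 states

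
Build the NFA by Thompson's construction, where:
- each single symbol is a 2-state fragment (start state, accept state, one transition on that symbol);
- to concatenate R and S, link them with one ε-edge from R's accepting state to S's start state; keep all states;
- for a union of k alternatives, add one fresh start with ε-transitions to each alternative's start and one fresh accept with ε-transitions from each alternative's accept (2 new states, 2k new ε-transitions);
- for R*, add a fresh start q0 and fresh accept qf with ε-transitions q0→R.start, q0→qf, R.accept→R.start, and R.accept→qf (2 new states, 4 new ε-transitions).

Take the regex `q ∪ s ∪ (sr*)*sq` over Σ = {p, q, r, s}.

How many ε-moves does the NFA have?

17

Bottom-up over the parse tree:
Each of the 6 symbol leaves contributes 0 ε-transitions.
  r* : 4 ε-transitions
  sr* : 5 ε-transitions
  (sr*)* : 9 ε-transitions
  (sr*)*sq : 11 ε-transitions
  q ∪ s ∪ (sr*)*sq : 17 ε-transitions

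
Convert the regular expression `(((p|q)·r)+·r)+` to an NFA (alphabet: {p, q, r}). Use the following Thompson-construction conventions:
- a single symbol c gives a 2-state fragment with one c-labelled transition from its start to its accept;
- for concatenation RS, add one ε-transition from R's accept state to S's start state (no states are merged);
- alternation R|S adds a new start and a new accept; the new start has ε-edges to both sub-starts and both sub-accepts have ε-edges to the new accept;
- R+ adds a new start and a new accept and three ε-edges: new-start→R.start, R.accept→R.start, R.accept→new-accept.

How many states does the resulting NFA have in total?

14

Per subexpression:
Each of the 4 symbol leaves contributes a 2-state fragment.
  p|q = 6 states
  (p|q)·r = 8 states
  ((p|q)·r)+ = 10 states
  ((p|q)·r)+·r = 12 states
  (((p|q)·r)+·r)+ = 14 states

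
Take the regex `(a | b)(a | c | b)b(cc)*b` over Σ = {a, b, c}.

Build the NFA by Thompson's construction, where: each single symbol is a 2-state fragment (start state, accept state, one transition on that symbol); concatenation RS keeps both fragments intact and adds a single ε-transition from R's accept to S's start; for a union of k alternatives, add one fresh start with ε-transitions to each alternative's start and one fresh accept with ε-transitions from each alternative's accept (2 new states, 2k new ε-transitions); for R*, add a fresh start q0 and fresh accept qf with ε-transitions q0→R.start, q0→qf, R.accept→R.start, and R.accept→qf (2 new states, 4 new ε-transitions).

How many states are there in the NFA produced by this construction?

24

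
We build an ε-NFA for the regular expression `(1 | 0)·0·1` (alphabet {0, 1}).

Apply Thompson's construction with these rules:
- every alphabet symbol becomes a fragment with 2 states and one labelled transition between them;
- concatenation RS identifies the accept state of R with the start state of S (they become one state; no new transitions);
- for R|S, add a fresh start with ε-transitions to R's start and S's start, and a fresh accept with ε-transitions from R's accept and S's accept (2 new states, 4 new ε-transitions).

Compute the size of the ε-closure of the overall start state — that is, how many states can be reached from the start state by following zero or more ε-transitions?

3

Work bottom-up. For each fragment F, track |ε-closure(F.start)| and whether F's accept lies in that closure (i.e. whether F accepts ε). A single-symbol fragment has closure size 1 and does not accept ε.
  1 | 0 — |ε-closure| = 1 + 1 + 1 = 3 (the new accept is not ε-reachable since no branch accepts ε)
  (1 | 0)·0·1 — |ε-closure| equals the left operand's closure size = 3 (its accept is not ε-reachable, so the closure stops there)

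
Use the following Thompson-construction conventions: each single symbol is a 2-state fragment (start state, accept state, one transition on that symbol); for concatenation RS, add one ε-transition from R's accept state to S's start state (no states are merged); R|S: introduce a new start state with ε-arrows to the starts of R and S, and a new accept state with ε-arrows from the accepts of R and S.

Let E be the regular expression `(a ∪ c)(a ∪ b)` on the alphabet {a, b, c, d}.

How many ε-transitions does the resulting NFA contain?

9

Building bottom-up:
Each of the 4 symbol leaves contributes 0 ε-transitions.
  a ∪ c = 4 ε-transitions
  a ∪ b = 4 ε-transitions
  (a ∪ c)(a ∪ b) = 9 ε-transitions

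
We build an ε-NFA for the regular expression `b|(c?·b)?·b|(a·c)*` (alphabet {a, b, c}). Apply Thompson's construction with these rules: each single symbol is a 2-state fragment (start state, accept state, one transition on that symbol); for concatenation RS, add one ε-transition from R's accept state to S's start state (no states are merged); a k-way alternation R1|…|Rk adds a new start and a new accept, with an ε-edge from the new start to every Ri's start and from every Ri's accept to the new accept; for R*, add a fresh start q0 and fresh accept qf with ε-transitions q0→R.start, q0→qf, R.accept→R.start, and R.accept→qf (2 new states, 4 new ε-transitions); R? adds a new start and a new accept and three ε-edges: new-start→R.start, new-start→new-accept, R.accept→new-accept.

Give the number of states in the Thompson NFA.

Per subexpression:
Each of the 6 symbol leaves contributes a 2-state fragment.
  c? — 4 states
  c?·b — 6 states
  (c?·b)? — 8 states
  (c?·b)?·b — 10 states
  a·c — 4 states
  (a·c)* — 6 states
  b|(c?·b)?·b|(a·c)* — 20 states

20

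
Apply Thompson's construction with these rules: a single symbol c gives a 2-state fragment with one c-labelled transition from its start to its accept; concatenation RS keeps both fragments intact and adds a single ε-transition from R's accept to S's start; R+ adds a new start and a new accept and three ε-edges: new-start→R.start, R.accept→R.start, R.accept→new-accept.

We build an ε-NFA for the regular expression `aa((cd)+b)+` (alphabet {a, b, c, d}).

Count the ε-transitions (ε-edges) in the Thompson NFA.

10

Bottom-up over the parse tree:
Each of the 5 symbol leaves contributes 0 ε-transitions.
  cd = 1 ε-transition
  (cd)+ = 4 ε-transitions
  (cd)+b = 5 ε-transitions
  ((cd)+b)+ = 8 ε-transitions
  aa((cd)+b)+ = 10 ε-transitions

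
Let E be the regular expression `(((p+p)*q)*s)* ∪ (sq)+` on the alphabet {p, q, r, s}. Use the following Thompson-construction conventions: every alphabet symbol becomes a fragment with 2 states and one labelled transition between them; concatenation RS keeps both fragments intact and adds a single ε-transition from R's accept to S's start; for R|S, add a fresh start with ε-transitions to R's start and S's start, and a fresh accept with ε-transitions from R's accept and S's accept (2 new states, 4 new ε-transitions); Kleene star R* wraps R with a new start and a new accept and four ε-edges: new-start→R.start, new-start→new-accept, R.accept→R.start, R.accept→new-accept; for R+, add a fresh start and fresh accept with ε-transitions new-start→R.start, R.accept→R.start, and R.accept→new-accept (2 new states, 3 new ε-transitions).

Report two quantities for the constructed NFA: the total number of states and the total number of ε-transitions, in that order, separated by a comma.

Recursing over subexpressions:
Each of the 6 symbol leaves contributes 2 states and 0 ε-transitions.
  p+ — 4 states, 3 ε-transitions
  p+p — 6 states, 4 ε-transitions
  (p+p)* — 8 states, 8 ε-transitions
  (p+p)*q — 10 states, 9 ε-transitions
  ((p+p)*q)* — 12 states, 13 ε-transitions
  ((p+p)*q)*s — 14 states, 14 ε-transitions
  (((p+p)*q)*s)* — 16 states, 18 ε-transitions
  sq — 4 states, 1 ε-transition
  (sq)+ — 6 states, 4 ε-transitions
  (((p+p)*q)*s)* ∪ (sq)+ — 24 states, 26 ε-transitions

24, 26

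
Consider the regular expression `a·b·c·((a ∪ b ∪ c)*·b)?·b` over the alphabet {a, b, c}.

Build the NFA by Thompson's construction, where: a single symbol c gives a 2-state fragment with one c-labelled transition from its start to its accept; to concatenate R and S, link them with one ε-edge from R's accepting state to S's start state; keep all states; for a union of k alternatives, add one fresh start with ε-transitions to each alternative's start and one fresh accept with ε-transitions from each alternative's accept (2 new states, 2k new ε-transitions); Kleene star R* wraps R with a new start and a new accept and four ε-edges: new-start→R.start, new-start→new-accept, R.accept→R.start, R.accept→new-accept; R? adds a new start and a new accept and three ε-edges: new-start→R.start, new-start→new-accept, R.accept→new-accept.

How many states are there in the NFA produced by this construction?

Recursing over subexpressions:
Each of the 8 symbol leaves contributes a 2-state fragment.
  a ∪ b ∪ c = 8 states
  (a ∪ b ∪ c)* = 10 states
  (a ∪ b ∪ c)*·b = 12 states
  ((a ∪ b ∪ c)*·b)? = 14 states
  a·b·c·((a ∪ b ∪ c)*·b)?·b = 22 states

22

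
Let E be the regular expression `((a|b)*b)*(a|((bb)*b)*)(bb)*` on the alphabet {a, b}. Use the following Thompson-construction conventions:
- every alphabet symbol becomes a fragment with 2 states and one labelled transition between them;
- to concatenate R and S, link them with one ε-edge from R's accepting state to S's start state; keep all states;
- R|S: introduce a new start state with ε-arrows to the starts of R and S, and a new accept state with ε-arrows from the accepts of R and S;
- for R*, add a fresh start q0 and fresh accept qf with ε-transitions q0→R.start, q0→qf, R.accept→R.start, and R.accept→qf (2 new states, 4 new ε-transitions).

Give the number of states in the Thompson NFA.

Building bottom-up:
Each of the 9 symbol leaves contributes a 2-state fragment.
  a|b — 6 states
  (a|b)* — 8 states
  (a|b)*b — 10 states
  ((a|b)*b)* — 12 states
  bb — 4 states
  (bb)* — 6 states
  (bb)*b — 8 states
  ((bb)*b)* — 10 states
  a|((bb)*b)* — 14 states
  bb — 4 states
  (bb)* — 6 states
  ((a|b)*b)*(a|((bb)*b)*)(bb)* — 32 states

32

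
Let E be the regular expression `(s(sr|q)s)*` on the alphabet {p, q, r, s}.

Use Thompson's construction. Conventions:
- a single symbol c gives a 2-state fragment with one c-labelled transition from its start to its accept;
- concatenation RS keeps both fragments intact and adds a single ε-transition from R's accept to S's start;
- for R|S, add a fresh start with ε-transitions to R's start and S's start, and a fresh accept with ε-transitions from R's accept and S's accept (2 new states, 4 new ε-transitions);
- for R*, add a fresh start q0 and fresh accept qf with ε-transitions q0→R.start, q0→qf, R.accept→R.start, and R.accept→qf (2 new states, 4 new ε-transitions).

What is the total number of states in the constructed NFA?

Per subexpression:
Each of the 5 symbol leaves contributes a 2-state fragment.
  sr → 4 states
  sr|q → 8 states
  s(sr|q)s → 12 states
  (s(sr|q)s)* → 14 states

14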